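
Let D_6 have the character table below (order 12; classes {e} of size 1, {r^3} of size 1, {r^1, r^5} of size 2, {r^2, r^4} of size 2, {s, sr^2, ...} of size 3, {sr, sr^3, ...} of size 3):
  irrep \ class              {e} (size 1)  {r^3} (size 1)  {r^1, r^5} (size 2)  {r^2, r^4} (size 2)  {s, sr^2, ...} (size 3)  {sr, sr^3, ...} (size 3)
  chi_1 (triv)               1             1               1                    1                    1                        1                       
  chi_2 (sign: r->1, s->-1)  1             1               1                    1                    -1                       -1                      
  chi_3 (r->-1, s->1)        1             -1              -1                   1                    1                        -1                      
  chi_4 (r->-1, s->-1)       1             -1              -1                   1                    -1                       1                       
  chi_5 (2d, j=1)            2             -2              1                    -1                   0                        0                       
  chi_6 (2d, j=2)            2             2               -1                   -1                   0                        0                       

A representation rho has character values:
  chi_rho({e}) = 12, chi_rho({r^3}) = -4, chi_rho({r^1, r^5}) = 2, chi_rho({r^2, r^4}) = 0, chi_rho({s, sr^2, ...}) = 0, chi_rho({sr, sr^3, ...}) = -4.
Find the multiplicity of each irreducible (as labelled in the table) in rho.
Multiplicities: chi_1: 0, chi_2: 2, chi_3: 2, chi_4: 0, chi_5: 3, chi_6: 1.

Why: Use <chi_rho, chi> = (1/|G|) sum_C |C| * chi_rho(C) * conj(chi(C)) with |G| = 12 for each irreducible chi in the table:
  <chi_rho, chi_1> = (1/12)[1*(12)*conj(1) + 1*(-4)*conj(1) + 2*(2)*conj(1) + 2*(0)*conj(1) + 3*(0)*conj(1) + 3*(-4)*conj(1)]
      = (1/12)[(12) + (-4) + (4) + (0) + (0) + (-12)] = 0/12 = 0
  <chi_rho, chi_2> = (1/12)[1*(12)*conj(1) + 1*(-4)*conj(1) + 2*(2)*conj(1) + 2*(0)*conj(1) + 3*(0)*conj(-1) + 3*(-4)*conj(-1)]
      = (1/12)[(12) + (-4) + (4) + (0) + (0) + (12)] = 24/12 = 2
  <chi_rho, chi_3> = (1/12)[1*(12)*conj(1) + 1*(-4)*conj(-1) + 2*(2)*conj(-1) + 2*(0)*conj(1) + 3*(0)*conj(1) + 3*(-4)*conj(-1)]
      = (1/12)[(12) + (4) + (-4) + (0) + (0) + (12)] = 24/12 = 2
  <chi_rho, chi_4> = (1/12)[1*(12)*conj(1) + 1*(-4)*conj(-1) + 2*(2)*conj(-1) + 2*(0)*conj(1) + 3*(0)*conj(-1) + 3*(-4)*conj(1)]
      = (1/12)[(12) + (4) + (-4) + (0) + (0) + (-12)] = 0/12 = 0
  <chi_rho, chi_5> = (1/12)[1*(12)*conj(2) + 1*(-4)*conj(-2) + 2*(2)*conj(1) + 2*(0)*conj(-1) + 3*(0)*conj(0) + 3*(-4)*conj(0)]
      = (1/12)[(24) + (8) + (4) + (0) + (0) + (0)] = 36/12 = 3
  <chi_rho, chi_6> = (1/12)[1*(12)*conj(2) + 1*(-4)*conj(2) + 2*(2)*conj(-1) + 2*(0)*conj(-1) + 3*(0)*conj(0) + 3*(-4)*conj(0)]
      = (1/12)[(24) + (-8) + (-4) + (0) + (0) + (0)] = 12/12 = 1
Dimension check: dim(rho) = sum (mult * dim) = 0*1 + 2*1 + 2*1 + 0*1 + 3*2 + 1*2 = 12 = chi_rho(e) = 12.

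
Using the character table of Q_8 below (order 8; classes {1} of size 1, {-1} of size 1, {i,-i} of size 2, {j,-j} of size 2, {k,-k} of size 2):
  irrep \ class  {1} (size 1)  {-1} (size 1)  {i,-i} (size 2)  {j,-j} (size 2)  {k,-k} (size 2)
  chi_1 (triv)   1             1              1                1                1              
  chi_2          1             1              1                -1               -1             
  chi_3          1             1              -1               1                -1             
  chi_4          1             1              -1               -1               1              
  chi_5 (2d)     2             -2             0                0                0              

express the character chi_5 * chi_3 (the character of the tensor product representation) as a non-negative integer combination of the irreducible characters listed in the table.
chi_5 tensor chi_3 = chi_5 (all other irreducibles have multiplicity 0).

Argument: The character of a tensor product is the pointwise product (chi_5 * chi_3)(C) = chi_5(C) * chi_3(C):
  {1}: (2)*(1), {-1}: (-2)*(1), {i,-i}: (0)*(-1), {j,-j}: (0)*(1), {k,-k}: (0)*(-1)
so (chi_5 * chi_3) takes values
  {1} -> 2, {-1} -> -2, {i,-i} -> 0, {j,-j} -> 0, {k,-k} -> 0.
Now take the inner product of this character with each irreducible chi from the table, <chi_5*chi_3, chi> = (1/8) sum_C |C| (chi_5*chi_3)(C) conj(chi(C)):
  <chi_5*chi_3, chi_1> = (1/8)[1*(2)*conj(1) + 1*(-2)*conj(1) + 2*(0)*conj(1) + 2*(0)*conj(1) + 2*(0)*conj(1)]
      = (1/8)[(2) + (-2) + (0) + (0) + (0)] = 0/8 = 0
  <chi_5*chi_3, chi_2> = (1/8)[1*(2)*conj(1) + 1*(-2)*conj(1) + 2*(0)*conj(1) + 2*(0)*conj(-1) + 2*(0)*conj(-1)]
      = (1/8)[(2) + (-2) + (0) + (0) + (0)] = 0/8 = 0
  <chi_5*chi_3, chi_3> = (1/8)[1*(2)*conj(1) + 1*(-2)*conj(1) + 2*(0)*conj(-1) + 2*(0)*conj(1) + 2*(0)*conj(-1)]
      = (1/8)[(2) + (-2) + (0) + (0) + (0)] = 0/8 = 0
  <chi_5*chi_3, chi_4> = (1/8)[1*(2)*conj(1) + 1*(-2)*conj(1) + 2*(0)*conj(-1) + 2*(0)*conj(-1) + 2*(0)*conj(1)]
      = (1/8)[(2) + (-2) + (0) + (0) + (0)] = 0/8 = 0
  <chi_5*chi_3, chi_5> = (1/8)[1*(2)*conj(2) + 1*(-2)*conj(-2) + 2*(0)*conj(0) + 2*(0)*conj(0) + 2*(0)*conj(0)]
      = (1/8)[(4) + (4) + (0) + (0) + (0)] = 8/8 = 1
Hence the multiplicities are chi_5: 1. Dimension check: dim(chi_5)*dim(chi_3) = 2*1 = 2 and sum (mult * dim) = 1*2 = 2.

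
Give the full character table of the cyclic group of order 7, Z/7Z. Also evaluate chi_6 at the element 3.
Character table of Z/7Z (irreps indexed chi_0,...,chi_6 with chi_k(m) = zeta_7^(k*m), zeta_7 = exp(2*pi*i/7)):
  irrep \ class  {0} (size 1)  {1} (size 1)    {2} (size 1)    {3} (size 1)    {4} (size 1)    {5} (size 1)    {6} (size 1)  
  chi_0          1             1               1               1               1               1               1             
  chi_1          1             exp(2*I*pi/7)   exp(4*I*pi/7)   exp(6*I*pi/7)   exp(-6*I*pi/7)  exp(-4*I*pi/7)  exp(-2*I*pi/7)
  chi_2          1             exp(4*I*pi/7)   exp(-6*I*pi/7)  exp(-2*I*pi/7)  exp(2*I*pi/7)   exp(6*I*pi/7)   exp(-4*I*pi/7)
  chi_3          1             exp(6*I*pi/7)   exp(-2*I*pi/7)  exp(4*I*pi/7)   exp(-4*I*pi/7)  exp(2*I*pi/7)   exp(-6*I*pi/7)
  chi_4          1             exp(-6*I*pi/7)  exp(2*I*pi/7)   exp(-4*I*pi/7)  exp(4*I*pi/7)   exp(-2*I*pi/7)  exp(6*I*pi/7) 
  chi_5          1             exp(-4*I*pi/7)  exp(6*I*pi/7)   exp(2*I*pi/7)   exp(-2*I*pi/7)  exp(-6*I*pi/7)  exp(4*I*pi/7) 
  chi_6          1             exp(-2*I*pi/7)  exp(-4*I*pi/7)  exp(-6*I*pi/7)  exp(6*I*pi/7)   exp(4*I*pi/7)   exp(2*I*pi/7) 

Spot check: chi_6(3) = zeta_7^(6*3) = zeta_7^18 = exp(-6*I*pi/7).

Proof sketch: Z/7Z is abelian, so all 7 irreducible complex representations are 1-dimensional. They are given by chi_k(m) = zeta_7^(k*m) for k = 0,...,6. Row orthogonality: sum_m chi_k(m) conj(chi_l(m)) = 7 * [k = l].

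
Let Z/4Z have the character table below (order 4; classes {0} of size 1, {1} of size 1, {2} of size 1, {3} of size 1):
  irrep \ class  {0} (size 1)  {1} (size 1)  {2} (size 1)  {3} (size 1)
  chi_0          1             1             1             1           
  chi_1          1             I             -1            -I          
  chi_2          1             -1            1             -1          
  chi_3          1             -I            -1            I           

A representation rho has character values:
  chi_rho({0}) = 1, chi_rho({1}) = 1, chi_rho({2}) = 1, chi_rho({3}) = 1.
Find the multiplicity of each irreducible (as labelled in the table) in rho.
Multiplicities: chi_0: 1, chi_1: 0, chi_2: 0, chi_3: 0.

Derivation: Use <chi_rho, chi> = (1/|G|) sum_C |C| * chi_rho(C) * conj(chi(C)) with |G| = 4 for each irreducible chi in the table:
  <chi_rho, chi_0> = (1/4)[1*(1)*conj(1) + 1*(1)*conj(1) + 1*(1)*conj(1) + 1*(1)*conj(1)]
      = (1/4)[(1) + (1) + (1) + (1)] = 4/4 = 1
  <chi_rho, chi_1> = (1/4)[1*(1)*conj(1) + 1*(1)*conj(I) + 1*(1)*conj(-1) + 1*(1)*conj(-I)]
      = (1/4)[(1) + (-I) + (-1) + (I)] = 0/4 = 0
  <chi_rho, chi_2> = (1/4)[1*(1)*conj(1) + 1*(1)*conj(-1) + 1*(1)*conj(1) + 1*(1)*conj(-1)]
      = (1/4)[(1) + (-1) + (1) + (-1)] = 0/4 = 0
  <chi_rho, chi_3> = (1/4)[1*(1)*conj(1) + 1*(1)*conj(-I) + 1*(1)*conj(-1) + 1*(1)*conj(I)]
      = (1/4)[(1) + (I) + (-1) + (-I)] = 0/4 = 0
(Exp terms are combined using exp(i*s)*conj(exp(i*t)) = exp(i*(s-t)), and sums of them are collapsed using the identity that for every m > 1 the m distinct m-th roots of unity sum to 0, e.g. 1 + exp(2*I*pi/3) + exp(-2*I*pi/3) = 0.)
Dimension check: dim(rho) = sum (mult * dim) = 1*1 + 0*1 + 0*1 + 0*1 = 1 = chi_rho(e) = 1.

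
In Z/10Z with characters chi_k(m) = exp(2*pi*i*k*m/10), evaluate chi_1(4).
chi_1(4) = zeta_10^4 = exp(4*I*pi/5)

Solution. chi_1(4) = zeta_10^(1*4) = zeta_10^4. Since zeta_10^10 = 1, this equals zeta_10^4 = exp(2*pi*i*4/10) = exp(4*I*pi/5).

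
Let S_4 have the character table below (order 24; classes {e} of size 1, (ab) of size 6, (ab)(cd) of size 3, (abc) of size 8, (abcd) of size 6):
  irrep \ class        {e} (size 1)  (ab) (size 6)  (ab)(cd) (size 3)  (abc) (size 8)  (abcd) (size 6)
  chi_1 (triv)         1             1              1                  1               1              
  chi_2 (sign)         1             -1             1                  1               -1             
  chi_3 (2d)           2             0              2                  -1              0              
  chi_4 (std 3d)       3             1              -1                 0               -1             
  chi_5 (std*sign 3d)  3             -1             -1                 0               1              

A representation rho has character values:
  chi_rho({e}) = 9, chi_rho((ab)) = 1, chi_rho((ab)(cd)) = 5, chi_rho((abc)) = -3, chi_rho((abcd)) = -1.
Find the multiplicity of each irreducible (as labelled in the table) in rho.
Multiplicities: chi_1: 0, chi_2: 0, chi_3: 3, chi_4: 1, chi_5: 0.

Details: Use <chi_rho, chi> = (1/|G|) sum_C |C| * chi_rho(C) * conj(chi(C)) with |G| = 24 for each irreducible chi in the table:
  <chi_rho, chi_1> = (1/24)[1*(9)*conj(1) + 6*(1)*conj(1) + 3*(5)*conj(1) + 8*(-3)*conj(1) + 6*(-1)*conj(1)]
      = (1/24)[(9) + (6) + (15) + (-24) + (-6)] = 0/24 = 0
  <chi_rho, chi_2> = (1/24)[1*(9)*conj(1) + 6*(1)*conj(-1) + 3*(5)*conj(1) + 8*(-3)*conj(1) + 6*(-1)*conj(-1)]
      = (1/24)[(9) + (-6) + (15) + (-24) + (6)] = 0/24 = 0
  <chi_rho, chi_3> = (1/24)[1*(9)*conj(2) + 6*(1)*conj(0) + 3*(5)*conj(2) + 8*(-3)*conj(-1) + 6*(-1)*conj(0)]
      = (1/24)[(18) + (0) + (30) + (24) + (0)] = 72/24 = 3
  <chi_rho, chi_4> = (1/24)[1*(9)*conj(3) + 6*(1)*conj(1) + 3*(5)*conj(-1) + 8*(-3)*conj(0) + 6*(-1)*conj(-1)]
      = (1/24)[(27) + (6) + (-15) + (0) + (6)] = 24/24 = 1
  <chi_rho, chi_5> = (1/24)[1*(9)*conj(3) + 6*(1)*conj(-1) + 3*(5)*conj(-1) + 8*(-3)*conj(0) + 6*(-1)*conj(1)]
      = (1/24)[(27) + (-6) + (-15) + (0) + (-6)] = 0/24 = 0
Dimension check: dim(rho) = sum (mult * dim) = 0*1 + 0*1 + 3*2 + 1*3 + 0*3 = 9 = chi_rho(e) = 9.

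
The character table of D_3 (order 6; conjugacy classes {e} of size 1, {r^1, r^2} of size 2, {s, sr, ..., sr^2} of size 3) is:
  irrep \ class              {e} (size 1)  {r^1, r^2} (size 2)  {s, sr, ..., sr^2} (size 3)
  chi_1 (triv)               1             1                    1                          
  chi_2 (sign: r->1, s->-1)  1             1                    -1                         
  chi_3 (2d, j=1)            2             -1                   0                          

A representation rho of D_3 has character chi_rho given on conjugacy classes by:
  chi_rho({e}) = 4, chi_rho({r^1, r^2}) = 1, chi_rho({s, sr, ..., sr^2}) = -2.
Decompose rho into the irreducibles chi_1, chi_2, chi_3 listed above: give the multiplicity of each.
Multiplicities: chi_1: 0, chi_2: 2, chi_3: 1.

Proof sketch: Use <chi_rho, chi> = (1/|G|) sum_C |C| * chi_rho(C) * conj(chi(C)) with |G| = 6 for each irreducible chi in the table:
  <chi_rho, chi_1> = (1/6)[1*(4)*conj(1) + 2*(1)*conj(1) + 3*(-2)*conj(1)]
      = (1/6)[(4) + (2) + (-6)] = 0/6 = 0
  <chi_rho, chi_2> = (1/6)[1*(4)*conj(1) + 2*(1)*conj(1) + 3*(-2)*conj(-1)]
      = (1/6)[(4) + (2) + (6)] = 12/6 = 2
  <chi_rho, chi_3> = (1/6)[1*(4)*conj(2) + 2*(1)*conj(-1) + 3*(-2)*conj(0)]
      = (1/6)[(8) + (-2) + (0)] = 6/6 = 1
Dimension check: dim(rho) = sum (mult * dim) = 0*1 + 2*1 + 1*2 = 4 = chi_rho(e) = 4.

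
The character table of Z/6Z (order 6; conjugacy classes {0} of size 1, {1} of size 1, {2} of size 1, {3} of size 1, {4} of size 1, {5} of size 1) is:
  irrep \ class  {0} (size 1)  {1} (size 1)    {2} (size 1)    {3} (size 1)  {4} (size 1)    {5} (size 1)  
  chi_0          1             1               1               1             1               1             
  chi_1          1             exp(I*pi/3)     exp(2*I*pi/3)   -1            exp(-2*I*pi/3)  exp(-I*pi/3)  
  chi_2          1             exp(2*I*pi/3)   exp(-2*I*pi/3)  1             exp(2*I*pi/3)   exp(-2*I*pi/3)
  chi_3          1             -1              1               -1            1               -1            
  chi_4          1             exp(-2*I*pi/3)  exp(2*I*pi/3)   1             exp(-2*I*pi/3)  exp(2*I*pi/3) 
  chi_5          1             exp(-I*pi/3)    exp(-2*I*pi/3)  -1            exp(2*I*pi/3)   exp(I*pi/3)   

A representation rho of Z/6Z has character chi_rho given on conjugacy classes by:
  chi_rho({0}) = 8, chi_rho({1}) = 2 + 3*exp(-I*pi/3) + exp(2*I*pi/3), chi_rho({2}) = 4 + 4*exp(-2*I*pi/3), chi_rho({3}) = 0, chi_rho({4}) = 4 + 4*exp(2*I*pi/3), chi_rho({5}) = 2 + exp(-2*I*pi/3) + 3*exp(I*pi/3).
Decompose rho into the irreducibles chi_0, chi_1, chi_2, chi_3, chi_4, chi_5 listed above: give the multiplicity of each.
Multiplicities: chi_0: 3, chi_1: 0, chi_2: 1, chi_3: 1, chi_4: 0, chi_5: 3.

Derivation: Use <chi_rho, chi> = (1/|G|) sum_C |C| * chi_rho(C) * conj(chi(C)) with |G| = 6 for each irreducible chi in the table:
  <chi_rho, chi_0> = (1/6)[1*(8)*conj(1) + 1*(2 + 3*exp(-I*pi/3) + exp(2*I*pi/3))*conj(1) + 1*(4 + 4*exp(-2*I*pi/3))*conj(1) + 1*(0)*conj(1) + 1*(4 + 4*exp(2*I*pi/3))*conj(1) + 1*(2 + exp(-2*I*pi/3) + 3*exp(I*pi/3))*conj(1)]
      = (1/6)[(8) + (2 + 3*exp(-I*pi/3) + exp(2*I*pi/3)) + (4 + 4*exp(-2*I*pi/3)) + (0) + (4 + 4*exp(2*I*pi/3)) + (2 + exp(-2*I*pi/3) + 3*exp(I*pi/3))] = 18/6 = 3
  <chi_rho, chi_1> = (1/6)[1*(8)*conj(1) + 1*(2 + 3*exp(-I*pi/3) + exp(2*I*pi/3))*conj(exp(I*pi/3)) + 1*(4 + 4*exp(-2*I*pi/3))*conj(exp(2*I*pi/3)) + 1*(0)*conj(-1) + 1*(4 + 4*exp(2*I*pi/3))*conj(exp(-2*I*pi/3)) + 1*(2 + exp(-2*I*pi/3) + 3*exp(I*pi/3))*conj(exp(-I*pi/3))]
      = (1/6)[(8) + (3*exp(-2*I*pi/3) + 2*exp(-I*pi/3) + exp(I*pi/3)) + (-4) + (0) + (-4) + (exp(-I*pi/3) + 2*exp(I*pi/3) + 3*exp(2*I*pi/3))] = 0/6 = 0
  <chi_rho, chi_2> = (1/6)[1*(8)*conj(1) + 1*(2 + 3*exp(-I*pi/3) + exp(2*I*pi/3))*conj(exp(2*I*pi/3)) + 1*(4 + 4*exp(-2*I*pi/3))*conj(exp(-2*I*pi/3)) + 1*(0)*conj(1) + 1*(4 + 4*exp(2*I*pi/3))*conj(exp(2*I*pi/3)) + 1*(2 + exp(-2*I*pi/3) + 3*exp(I*pi/3))*conj(exp(-2*I*pi/3))]
      = (1/6)[(8) + (-2 + 2*exp(-2*I*pi/3)) + (4 + 4*exp(2*I*pi/3)) + (0) + (4 + 4*exp(-2*I*pi/3)) + (-2 + 2*exp(2*I*pi/3))] = 6/6 = 1
  <chi_rho, chi_3> = (1/6)[1*(8)*conj(1) + 1*(2 + 3*exp(-I*pi/3) + exp(2*I*pi/3))*conj(-1) + 1*(4 + 4*exp(-2*I*pi/3))*conj(1) + 1*(0)*conj(-1) + 1*(4 + 4*exp(2*I*pi/3))*conj(1) + 1*(2 + exp(-2*I*pi/3) + 3*exp(I*pi/3))*conj(-1)]
      = (1/6)[(8) + (-2 - exp(2*I*pi/3) - 3*exp(-I*pi/3)) + (4 + 4*exp(-2*I*pi/3)) + (0) + (4 + 4*exp(2*I*pi/3)) + (-2 - 3*exp(I*pi/3) - exp(-2*I*pi/3))] = 6/6 = 1
  <chi_rho, chi_4> = (1/6)[1*(8)*conj(1) + 1*(2 + 3*exp(-I*pi/3) + exp(2*I*pi/3))*conj(exp(-2*I*pi/3)) + 1*(4 + 4*exp(-2*I*pi/3))*conj(exp(2*I*pi/3)) + 1*(0)*conj(1) + 1*(4 + 4*exp(2*I*pi/3))*conj(exp(-2*I*pi/3)) + 1*(2 + exp(-2*I*pi/3) + 3*exp(I*pi/3))*conj(exp(2*I*pi/3))]
      = (1/6)[(8) + (exp(-2*I*pi/3) + 2*exp(2*I*pi/3) + 3*exp(I*pi/3)) + (-4) + (0) + (-4) + (3*exp(-I*pi/3) + 2*exp(-2*I*pi/3) + exp(2*I*pi/3))] = 0/6 = 0
  <chi_rho, chi_5> = (1/6)[1*(8)*conj(1) + 1*(2 + 3*exp(-I*pi/3) + exp(2*I*pi/3))*conj(exp(-I*pi/3)) + 1*(4 + 4*exp(-2*I*pi/3))*conj(exp(-2*I*pi/3)) + 1*(0)*conj(-1) + 1*(4 + 4*exp(2*I*pi/3))*conj(exp(2*I*pi/3)) + 1*(2 + exp(-2*I*pi/3) + 3*exp(I*pi/3))*conj(exp(I*pi/3))]
      = (1/6)[(8) + (2 + 2*exp(I*pi/3)) + (4 + 4*exp(2*I*pi/3)) + (0) + (4 + 4*exp(-2*I*pi/3)) + (2 + 2*exp(-I*pi/3))] = 18/6 = 3
(Exp terms are combined using exp(i*s)*conj(exp(i*t)) = exp(i*(s-t)), and sums of them are collapsed using the identity that for every m > 1 the m distinct m-th roots of unity sum to 0, e.g. 1 + exp(2*I*pi/3) + exp(-2*I*pi/3) = 0.)
Dimension check: dim(rho) = sum (mult * dim) = 3*1 + 0*1 + 1*1 + 1*1 + 0*1 + 3*1 = 8 = chi_rho(e) = 8.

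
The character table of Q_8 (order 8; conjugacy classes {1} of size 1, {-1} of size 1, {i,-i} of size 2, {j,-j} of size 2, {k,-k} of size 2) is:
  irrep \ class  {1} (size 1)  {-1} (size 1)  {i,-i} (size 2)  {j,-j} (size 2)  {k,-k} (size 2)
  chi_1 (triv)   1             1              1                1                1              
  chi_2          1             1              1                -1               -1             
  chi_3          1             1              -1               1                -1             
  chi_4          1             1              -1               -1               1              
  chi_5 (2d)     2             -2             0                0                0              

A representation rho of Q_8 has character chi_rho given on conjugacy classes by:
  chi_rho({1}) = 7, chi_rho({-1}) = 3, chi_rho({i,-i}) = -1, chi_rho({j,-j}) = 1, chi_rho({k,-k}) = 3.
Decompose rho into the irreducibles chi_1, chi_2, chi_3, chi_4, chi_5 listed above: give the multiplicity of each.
Multiplicities: chi_1: 2, chi_2: 0, chi_3: 1, chi_4: 2, chi_5: 1.

Proof sketch: Use <chi_rho, chi> = (1/|G|) sum_C |C| * chi_rho(C) * conj(chi(C)) with |G| = 8 for each irreducible chi in the table:
  <chi_rho, chi_1> = (1/8)[1*(7)*conj(1) + 1*(3)*conj(1) + 2*(-1)*conj(1) + 2*(1)*conj(1) + 2*(3)*conj(1)]
      = (1/8)[(7) + (3) + (-2) + (2) + (6)] = 16/8 = 2
  <chi_rho, chi_2> = (1/8)[1*(7)*conj(1) + 1*(3)*conj(1) + 2*(-1)*conj(1) + 2*(1)*conj(-1) + 2*(3)*conj(-1)]
      = (1/8)[(7) + (3) + (-2) + (-2) + (-6)] = 0/8 = 0
  <chi_rho, chi_3> = (1/8)[1*(7)*conj(1) + 1*(3)*conj(1) + 2*(-1)*conj(-1) + 2*(1)*conj(1) + 2*(3)*conj(-1)]
      = (1/8)[(7) + (3) + (2) + (2) + (-6)] = 8/8 = 1
  <chi_rho, chi_4> = (1/8)[1*(7)*conj(1) + 1*(3)*conj(1) + 2*(-1)*conj(-1) + 2*(1)*conj(-1) + 2*(3)*conj(1)]
      = (1/8)[(7) + (3) + (2) + (-2) + (6)] = 16/8 = 2
  <chi_rho, chi_5> = (1/8)[1*(7)*conj(2) + 1*(3)*conj(-2) + 2*(-1)*conj(0) + 2*(1)*conj(0) + 2*(3)*conj(0)]
      = (1/8)[(14) + (-6) + (0) + (0) + (0)] = 8/8 = 1
Dimension check: dim(rho) = sum (mult * dim) = 2*1 + 0*1 + 1*1 + 2*1 + 1*2 = 7 = chi_rho(e) = 7.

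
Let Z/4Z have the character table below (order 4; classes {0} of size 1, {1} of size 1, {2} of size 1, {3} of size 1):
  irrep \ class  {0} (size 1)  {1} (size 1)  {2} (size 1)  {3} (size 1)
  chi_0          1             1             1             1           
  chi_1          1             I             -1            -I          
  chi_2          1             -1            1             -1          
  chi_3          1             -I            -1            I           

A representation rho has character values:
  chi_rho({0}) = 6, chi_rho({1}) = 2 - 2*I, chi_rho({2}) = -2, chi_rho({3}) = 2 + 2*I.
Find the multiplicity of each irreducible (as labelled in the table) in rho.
Multiplicities: chi_0: 2, chi_1: 1, chi_2: 0, chi_3: 3.

Reasoning: Use <chi_rho, chi> = (1/|G|) sum_C |C| * chi_rho(C) * conj(chi(C)) with |G| = 4 for each irreducible chi in the table:
  <chi_rho, chi_0> = (1/4)[1*(6)*conj(1) + 1*(2 - 2*I)*conj(1) + 1*(-2)*conj(1) + 1*(2 + 2*I)*conj(1)]
      = (1/4)[(6) + (2 - 2*I) + (-2) + (2 + 2*I)] = 8/4 = 2
  <chi_rho, chi_1> = (1/4)[1*(6)*conj(1) + 1*(2 - 2*I)*conj(I) + 1*(-2)*conj(-1) + 1*(2 + 2*I)*conj(-I)]
      = (1/4)[(6) + (-2 - 2*I) + (2) + (-2 + 2*I)] = 4/4 = 1
  <chi_rho, chi_2> = (1/4)[1*(6)*conj(1) + 1*(2 - 2*I)*conj(-1) + 1*(-2)*conj(1) + 1*(2 + 2*I)*conj(-1)]
      = (1/4)[(6) + (-2 + 2*I) + (-2) + (-2 - 2*I)] = 0/4 = 0
  <chi_rho, chi_3> = (1/4)[1*(6)*conj(1) + 1*(2 - 2*I)*conj(-I) + 1*(-2)*conj(-1) + 1*(2 + 2*I)*conj(I)]
      = (1/4)[(6) + (2 + 2*I) + (2) + (2 - 2*I)] = 12/4 = 3
(Exp terms are combined using exp(i*s)*conj(exp(i*t)) = exp(i*(s-t)), and sums of them are collapsed using the identity that for every m > 1 the m distinct m-th roots of unity sum to 0, e.g. 1 + exp(2*I*pi/3) + exp(-2*I*pi/3) = 0.)
Dimension check: dim(rho) = sum (mult * dim) = 2*1 + 1*1 + 0*1 + 3*1 = 6 = chi_rho(e) = 6.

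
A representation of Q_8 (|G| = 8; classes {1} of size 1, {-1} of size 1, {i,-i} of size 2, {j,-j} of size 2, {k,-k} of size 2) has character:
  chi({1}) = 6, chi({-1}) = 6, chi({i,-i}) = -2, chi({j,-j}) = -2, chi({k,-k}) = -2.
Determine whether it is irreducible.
Not irreducible (reducible): <chi, chi> = 12 > 1.

Justification: <chi, chi> = (1/|G|) sum_C |C| * |chi(C)|^2 = (1/8)[1*|6|^2 + 1*|6|^2 + 2*|-2|^2 + 2*|-2|^2 + 2*|-2|^2]
  = (1/8)[(36) + (36) + (8) + (8) + (8)] = 96/8 = 12.
A character is irreducible iff <chi, chi> = 1, so this representation is reducible.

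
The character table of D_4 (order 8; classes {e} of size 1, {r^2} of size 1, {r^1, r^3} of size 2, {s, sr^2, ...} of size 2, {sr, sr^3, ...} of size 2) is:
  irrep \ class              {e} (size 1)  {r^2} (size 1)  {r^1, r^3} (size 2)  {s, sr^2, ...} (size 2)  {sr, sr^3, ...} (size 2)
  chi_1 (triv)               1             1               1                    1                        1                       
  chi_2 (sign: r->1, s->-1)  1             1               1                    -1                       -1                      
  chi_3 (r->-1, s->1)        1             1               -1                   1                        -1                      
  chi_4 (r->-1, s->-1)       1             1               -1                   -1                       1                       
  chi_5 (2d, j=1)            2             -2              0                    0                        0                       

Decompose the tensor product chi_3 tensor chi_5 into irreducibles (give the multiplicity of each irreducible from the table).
chi_3 tensor chi_5 = chi_5 (all other irreducibles have multiplicity 0).

Derivation: The character of a tensor product is the pointwise product (chi_3 * chi_5)(C) = chi_3(C) * chi_5(C):
  {e}: (1)*(2), {r^2}: (1)*(-2), {r^1, r^3}: (-1)*(0), {s, sr^2, ...}: (1)*(0), {sr, sr^3, ...}: (-1)*(0)
so (chi_3 * chi_5) takes values
  {e} -> 2, {r^2} -> -2, {r^1, r^3} -> 0, {s, sr^2, ...} -> 0, {sr, sr^3, ...} -> 0.
Now take the inner product of this character with each irreducible chi from the table, <chi_3*chi_5, chi> = (1/8) sum_C |C| (chi_3*chi_5)(C) conj(chi(C)):
  <chi_3*chi_5, chi_1> = (1/8)[1*(2)*conj(1) + 1*(-2)*conj(1) + 2*(0)*conj(1) + 2*(0)*conj(1) + 2*(0)*conj(1)]
      = (1/8)[(2) + (-2) + (0) + (0) + (0)] = 0/8 = 0
  <chi_3*chi_5, chi_2> = (1/8)[1*(2)*conj(1) + 1*(-2)*conj(1) + 2*(0)*conj(1) + 2*(0)*conj(-1) + 2*(0)*conj(-1)]
      = (1/8)[(2) + (-2) + (0) + (0) + (0)] = 0/8 = 0
  <chi_3*chi_5, chi_3> = (1/8)[1*(2)*conj(1) + 1*(-2)*conj(1) + 2*(0)*conj(-1) + 2*(0)*conj(1) + 2*(0)*conj(-1)]
      = (1/8)[(2) + (-2) + (0) + (0) + (0)] = 0/8 = 0
  <chi_3*chi_5, chi_4> = (1/8)[1*(2)*conj(1) + 1*(-2)*conj(1) + 2*(0)*conj(-1) + 2*(0)*conj(-1) + 2*(0)*conj(1)]
      = (1/8)[(2) + (-2) + (0) + (0) + (0)] = 0/8 = 0
  <chi_3*chi_5, chi_5> = (1/8)[1*(2)*conj(2) + 1*(-2)*conj(-2) + 2*(0)*conj(0) + 2*(0)*conj(0) + 2*(0)*conj(0)]
      = (1/8)[(4) + (4) + (0) + (0) + (0)] = 8/8 = 1
Hence the multiplicities are chi_5: 1. Dimension check: dim(chi_3)*dim(chi_5) = 1*2 = 2 and sum (mult * dim) = 1*2 = 2.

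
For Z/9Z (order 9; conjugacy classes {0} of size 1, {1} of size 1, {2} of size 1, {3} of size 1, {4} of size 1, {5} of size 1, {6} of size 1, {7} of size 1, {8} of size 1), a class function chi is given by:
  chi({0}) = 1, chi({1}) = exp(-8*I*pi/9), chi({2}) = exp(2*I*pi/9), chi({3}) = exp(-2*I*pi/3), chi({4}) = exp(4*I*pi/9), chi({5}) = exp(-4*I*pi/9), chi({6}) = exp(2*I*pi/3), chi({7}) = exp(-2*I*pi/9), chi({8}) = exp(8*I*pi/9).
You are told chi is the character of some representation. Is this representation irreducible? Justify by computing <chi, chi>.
Irreducible: <chi, chi> = 1.

Proof sketch: <chi, chi> = (1/|G|) sum_C |C| * |chi(C)|^2 = (1/9)[1*|1|^2 + 1*|exp(-8*I*pi/9)|^2 + 1*|exp(2*I*pi/9)|^2 + 1*|exp(-2*I*pi/3)|^2 + 1*|exp(4*I*pi/9)|^2 + 1*|exp(-4*I*pi/9)|^2 + 1*|exp(2*I*pi/3)|^2 + 1*|exp(-2*I*pi/9)|^2 + 1*|exp(8*I*pi/9)|^2]
  = (1/9)[(1) + (1) + (1) + (1) + (1) + (1) + (1) + (1) + (1)] = 9/9 = 1.
(Exp terms are combined using exp(i*s)*conj(exp(i*t)) = exp(i*(s-t)), and sums of them are collapsed using the identity that for every m > 1 the m distinct m-th roots of unity sum to 0, e.g. 1 + exp(2*I*pi/3) + exp(-2*I*pi/3) = 0.)
A character is irreducible iff <chi, chi> = 1, so this representation is irreducible.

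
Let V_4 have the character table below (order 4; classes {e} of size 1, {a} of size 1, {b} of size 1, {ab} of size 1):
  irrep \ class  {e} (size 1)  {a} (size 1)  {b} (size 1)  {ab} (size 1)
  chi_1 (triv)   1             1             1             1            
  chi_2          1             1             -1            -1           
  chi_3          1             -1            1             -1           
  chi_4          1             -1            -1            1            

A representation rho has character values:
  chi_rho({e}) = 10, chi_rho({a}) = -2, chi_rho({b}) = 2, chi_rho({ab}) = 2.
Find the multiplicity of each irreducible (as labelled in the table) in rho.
Multiplicities: chi_1: 3, chi_2: 1, chi_3: 3, chi_4: 3.

Justification: Use <chi_rho, chi> = (1/|G|) sum_C |C| * chi_rho(C) * conj(chi(C)) with |G| = 4 for each irreducible chi in the table:
  <chi_rho, chi_1> = (1/4)[1*(10)*conj(1) + 1*(-2)*conj(1) + 1*(2)*conj(1) + 1*(2)*conj(1)]
      = (1/4)[(10) + (-2) + (2) + (2)] = 12/4 = 3
  <chi_rho, chi_2> = (1/4)[1*(10)*conj(1) + 1*(-2)*conj(1) + 1*(2)*conj(-1) + 1*(2)*conj(-1)]
      = (1/4)[(10) + (-2) + (-2) + (-2)] = 4/4 = 1
  <chi_rho, chi_3> = (1/4)[1*(10)*conj(1) + 1*(-2)*conj(-1) + 1*(2)*conj(1) + 1*(2)*conj(-1)]
      = (1/4)[(10) + (2) + (2) + (-2)] = 12/4 = 3
  <chi_rho, chi_4> = (1/4)[1*(10)*conj(1) + 1*(-2)*conj(-1) + 1*(2)*conj(-1) + 1*(2)*conj(1)]
      = (1/4)[(10) + (2) + (-2) + (2)] = 12/4 = 3
Dimension check: dim(rho) = sum (mult * dim) = 3*1 + 1*1 + 3*1 + 3*1 = 10 = chi_rho(e) = 10.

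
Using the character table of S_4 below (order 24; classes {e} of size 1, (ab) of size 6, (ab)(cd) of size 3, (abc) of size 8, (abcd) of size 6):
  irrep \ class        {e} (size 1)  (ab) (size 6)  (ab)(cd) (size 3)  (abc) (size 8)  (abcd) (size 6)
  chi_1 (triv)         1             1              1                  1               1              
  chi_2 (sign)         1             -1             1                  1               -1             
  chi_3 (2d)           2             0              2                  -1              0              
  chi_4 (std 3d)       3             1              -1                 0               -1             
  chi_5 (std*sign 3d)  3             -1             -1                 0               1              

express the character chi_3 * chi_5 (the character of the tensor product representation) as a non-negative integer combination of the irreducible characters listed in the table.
chi_3 tensor chi_5 = chi_4 + chi_5 (all other irreducibles have multiplicity 0).

Proof sketch: The character of a tensor product is the pointwise product (chi_3 * chi_5)(C) = chi_3(C) * chi_5(C):
  {e}: (2)*(3), (ab): (0)*(-1), (ab)(cd): (2)*(-1), (abc): (-1)*(0), (abcd): (0)*(1)
so (chi_3 * chi_5) takes values
  {e} -> 6, (ab) -> 0, (ab)(cd) -> -2, (abc) -> 0, (abcd) -> 0.
Now take the inner product of this character with each irreducible chi from the table, <chi_3*chi_5, chi> = (1/24) sum_C |C| (chi_3*chi_5)(C) conj(chi(C)):
  <chi_3*chi_5, chi_1> = (1/24)[1*(6)*conj(1) + 6*(0)*conj(1) + 3*(-2)*conj(1) + 8*(0)*conj(1) + 6*(0)*conj(1)]
      = (1/24)[(6) + (0) + (-6) + (0) + (0)] = 0/24 = 0
  <chi_3*chi_5, chi_2> = (1/24)[1*(6)*conj(1) + 6*(0)*conj(-1) + 3*(-2)*conj(1) + 8*(0)*conj(1) + 6*(0)*conj(-1)]
      = (1/24)[(6) + (0) + (-6) + (0) + (0)] = 0/24 = 0
  <chi_3*chi_5, chi_3> = (1/24)[1*(6)*conj(2) + 6*(0)*conj(0) + 3*(-2)*conj(2) + 8*(0)*conj(-1) + 6*(0)*conj(0)]
      = (1/24)[(12) + (0) + (-12) + (0) + (0)] = 0/24 = 0
  <chi_3*chi_5, chi_4> = (1/24)[1*(6)*conj(3) + 6*(0)*conj(1) + 3*(-2)*conj(-1) + 8*(0)*conj(0) + 6*(0)*conj(-1)]
      = (1/24)[(18) + (0) + (6) + (0) + (0)] = 24/24 = 1
  <chi_3*chi_5, chi_5> = (1/24)[1*(6)*conj(3) + 6*(0)*conj(-1) + 3*(-2)*conj(-1) + 8*(0)*conj(0) + 6*(0)*conj(1)]
      = (1/24)[(18) + (0) + (6) + (0) + (0)] = 24/24 = 1
Hence the multiplicities are chi_4: 1, chi_5: 1. Dimension check: dim(chi_3)*dim(chi_5) = 2*3 = 6 and sum (mult * dim) = 1*3 + 1*3 = 6.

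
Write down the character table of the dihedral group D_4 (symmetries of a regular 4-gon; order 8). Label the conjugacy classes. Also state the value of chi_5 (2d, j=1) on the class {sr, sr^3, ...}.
Conjugacy classes: {e} of size 1, {r^2} of size 1, {r^1, r^3} of size 2, {s, sr^2, ...} of size 2, {sr, sr^3, ...} of size 2.
Character table:
  irrep \ class              {e} (size 1)  {r^2} (size 1)  {r^1, r^3} (size 2)  {s, sr^2, ...} (size 2)  {sr, sr^3, ...} (size 2)
  chi_1 (triv)               1             1               1                    1                        1                       
  chi_2 (sign: r->1, s->-1)  1             1               1                    -1                       -1                      
  chi_3 (r->-1, s->1)        1             1               -1                   1                        -1                      
  chi_4 (r->-1, s->-1)       1             1               -1                   -1                       1                       
  chi_5 (2d, j=1)            2             -2              0                    0                        0                       

Spot check: chi_5 (2d, j=1) on {sr, sr^3, ...} = 0.

Justification: D_4 has order 2*4 = 8 with 5 conjugacy classes, hence 5 irreducibles. Sum of squared dims 1 + 1 + 1 + 1 + 4 = 8 = |G|. Linear characters come from the abelianisation; the 2-dimensional irreps have character r^k -> 2*cos(2*pi*j*k/4), reflections -> 0.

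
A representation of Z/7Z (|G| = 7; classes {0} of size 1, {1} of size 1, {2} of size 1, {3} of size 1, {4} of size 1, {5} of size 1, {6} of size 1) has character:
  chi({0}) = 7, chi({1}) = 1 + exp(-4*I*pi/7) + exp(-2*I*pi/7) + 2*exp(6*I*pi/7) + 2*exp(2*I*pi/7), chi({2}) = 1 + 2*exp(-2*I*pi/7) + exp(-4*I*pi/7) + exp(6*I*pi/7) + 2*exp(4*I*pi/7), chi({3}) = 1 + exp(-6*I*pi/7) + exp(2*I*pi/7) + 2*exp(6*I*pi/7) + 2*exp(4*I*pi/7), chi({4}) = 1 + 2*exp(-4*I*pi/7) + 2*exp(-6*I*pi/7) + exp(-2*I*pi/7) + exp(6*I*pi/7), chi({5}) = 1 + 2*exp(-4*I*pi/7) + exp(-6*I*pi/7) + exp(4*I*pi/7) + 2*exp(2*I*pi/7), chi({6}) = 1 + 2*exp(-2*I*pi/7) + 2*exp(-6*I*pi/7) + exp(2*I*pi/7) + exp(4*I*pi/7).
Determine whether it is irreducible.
Not irreducible (reducible): <chi, chi> = 11 > 1.

<chi, chi> = (1/|G|) sum_C |C| * |chi(C)|^2 = (1/7)[1*|7|^2 + 1*|1 + exp(-4*I*pi/7) + exp(-2*I*pi/7) + 2*exp(6*I*pi/7) + 2*exp(2*I*pi/7)|^2 + 1*|1 + 2*exp(-2*I*pi/7) + exp(-4*I*pi/7) + exp(6*I*pi/7) + 2*exp(4*I*pi/7)|^2 + 1*|1 + exp(-6*I*pi/7) + exp(2*I*pi/7) + 2*exp(6*I*pi/7) + 2*exp(4*I*pi/7)|^2 + 1*|1 + 2*exp(-4*I*pi/7) + 2*exp(-6*I*pi/7) + exp(-2*I*pi/7) + exp(6*I*pi/7)|^2 + 1*|1 + 2*exp(-4*I*pi/7) + exp(-6*I*pi/7) + exp(4*I*pi/7) + 2*exp(2*I*pi/7)|^2 + 1*|1 + 2*exp(-2*I*pi/7) + 2*exp(-6*I*pi/7) + exp(2*I*pi/7) + exp(4*I*pi/7)|^2]
  = (1/7)[(49) + (11 + 9*exp(-4*I*pi/7) + 4*exp(-2*I*pi/7) + 6*exp(-6*I*pi/7) + 6*exp(6*I*pi/7) + 4*exp(2*I*pi/7) + 9*exp(4*I*pi/7)) + (11 + 6*exp(-2*I*pi/7) + 9*exp(-6*I*pi/7) + 4*exp(-4*I*pi/7) + 4*exp(4*I*pi/7) + 9*exp(6*I*pi/7) + 6*exp(2*I*pi/7)) + (11 + 9*exp(-2*I*pi/7) + 6*exp(-4*I*pi/7) + 4*exp(-6*I*pi/7) + 4*exp(6*I*pi/7) + 6*exp(4*I*pi/7) + 9*exp(2*I*pi/7)) + (11 + 9*exp(-2*I*pi/7) + 6*exp(-4*I*pi/7) + 4*exp(-6*I*pi/7) + 4*exp(6*I*pi/7) + 6*exp(4*I*pi/7) + 9*exp(2*I*pi/7)) + (11 + 6*exp(-2*I*pi/7) + 9*exp(-6*I*pi/7) + 4*exp(-4*I*pi/7) + 4*exp(4*I*pi/7) + 9*exp(6*I*pi/7) + 6*exp(2*I*pi/7)) + (11 + 9*exp(-4*I*pi/7) + 4*exp(-2*I*pi/7) + 6*exp(-6*I*pi/7) + 6*exp(6*I*pi/7) + 4*exp(2*I*pi/7) + 9*exp(4*I*pi/7))] = 77/7 = 11.
(Exp terms are combined using exp(i*s)*conj(exp(i*t)) = exp(i*(s-t)), and sums of them are collapsed using the identity that for every m > 1 the m distinct m-th roots of unity sum to 0, e.g. 1 + exp(2*I*pi/3) + exp(-2*I*pi/3) = 0.)
A character is irreducible iff <chi, chi> = 1, so this representation is reducible.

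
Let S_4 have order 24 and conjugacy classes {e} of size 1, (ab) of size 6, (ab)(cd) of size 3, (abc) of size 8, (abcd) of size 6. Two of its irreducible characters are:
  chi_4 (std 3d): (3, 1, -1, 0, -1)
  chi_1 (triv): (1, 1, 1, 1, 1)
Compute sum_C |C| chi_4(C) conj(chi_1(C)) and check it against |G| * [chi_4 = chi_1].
Sum = 0; so <chi_4, chi_1> = 0 (distinct irreducibles are orthogonal).

Reasoning: Compute term by term over conjugacy classes (|C| * chi_4(C) * conj(chi_1(C))):
  1*(3)*conj(1) + 6*(1)*conj(1) + 3*(-1)*conj(1) + 8*(0)*conj(1) + 6*(-1)*conj(1)
  = (3) + (6) + (-3) + (0) + (-6)
  = 0.
Dividing by |G| = 24 gives 0/24 = 0, matching the row-orthogonality relation <chi_4, chi_1> = [chi_4 = chi_1].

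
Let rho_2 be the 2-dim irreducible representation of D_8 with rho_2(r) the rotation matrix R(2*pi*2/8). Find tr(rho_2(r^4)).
chi_{rho_2}(r^4) = 2*cos(2*pi*2*4/8) = 2

Reasoning: rho_2(r^4) is rotation by angle 2*pi*2*4/8, whose trace is 2*cos(2*pi*2*4/8) = 2.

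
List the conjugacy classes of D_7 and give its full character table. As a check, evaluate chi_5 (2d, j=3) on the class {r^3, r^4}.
Conjugacy classes: {e} of size 1, {r^1, r^6} of size 2, {r^2, r^5} of size 2, {r^3, r^4} of size 2, {s, sr, ..., sr^6} of size 7.
Character table:
  irrep \ class              {e} (size 1)  {r^1, r^6} (size 2)  {r^2, r^5} (size 2)  {r^3, r^4} (size 2)  {s, sr, ..., sr^6} (size 7)
  chi_1 (triv)               1             1                    1                    1                    1                          
  chi_2 (sign: r->1, s->-1)  1             1                    1                    1                    -1                         
  chi_3 (2d, j=1)            2             2*cos(2*pi/7)        -2*cos(3*pi/7)       -2*cos(pi/7)         0                          
  chi_4 (2d, j=2)            2             -2*cos(3*pi/7)       -2*cos(pi/7)         2*cos(2*pi/7)        0                          
  chi_5 (2d, j=3)            2             -2*cos(pi/7)         2*cos(2*pi/7)        -2*cos(3*pi/7)       0                          

Spot check: chi_5 (2d, j=3) on {r^3, r^4} = -2*cos(3*pi/7).

Argument: D_7 has order 2*7 = 14 with 5 conjugacy classes, hence 5 irreducibles. Sum of squared dims 1 + 1 + 4 + 4 + 4 = 14 = |G|. Linear characters come from the abelianisation; the 2-dimensional irreps have character r^k -> 2*cos(2*pi*j*k/7), reflections -> 0.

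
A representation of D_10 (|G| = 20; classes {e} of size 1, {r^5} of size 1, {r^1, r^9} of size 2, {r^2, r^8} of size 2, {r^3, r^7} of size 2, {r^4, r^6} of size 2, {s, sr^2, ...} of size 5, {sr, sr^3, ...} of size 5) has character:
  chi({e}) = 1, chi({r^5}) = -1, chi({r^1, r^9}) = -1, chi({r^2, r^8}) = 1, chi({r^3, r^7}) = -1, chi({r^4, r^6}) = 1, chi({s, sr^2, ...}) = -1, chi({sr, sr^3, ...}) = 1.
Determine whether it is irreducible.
Irreducible: <chi, chi> = 1.

Proof sketch: <chi, chi> = (1/|G|) sum_C |C| * |chi(C)|^2 = (1/20)[1*|1|^2 + 1*|-1|^2 + 2*|-1|^2 + 2*|1|^2 + 2*|-1|^2 + 2*|1|^2 + 5*|-1|^2 + 5*|1|^2]
  = (1/20)[(1) + (1) + (2) + (2) + (2) + (2) + (5) + (5)] = 20/20 = 1.
A character is irreducible iff <chi, chi> = 1, so this representation is irreducible.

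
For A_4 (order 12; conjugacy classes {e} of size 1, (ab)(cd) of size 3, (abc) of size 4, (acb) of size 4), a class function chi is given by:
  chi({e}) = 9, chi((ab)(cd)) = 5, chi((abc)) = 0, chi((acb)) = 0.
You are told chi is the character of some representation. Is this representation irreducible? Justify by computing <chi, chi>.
Not irreducible (reducible): <chi, chi> = 13 > 1.

<chi, chi> = (1/|G|) sum_C |C| * |chi(C)|^2 = (1/12)[1*|9|^2 + 3*|5|^2 + 4*|0|^2 + 4*|0|^2]
  = (1/12)[(81) + (75) + (0) + (0)] = 156/12 = 13.
(Exp terms are combined using exp(i*s)*conj(exp(i*t)) = exp(i*(s-t)), and sums of them are collapsed using the identity that for every m > 1 the m distinct m-th roots of unity sum to 0, e.g. 1 + exp(2*I*pi/3) + exp(-2*I*pi/3) = 0.)
A character is irreducible iff <chi, chi> = 1, so this representation is reducible.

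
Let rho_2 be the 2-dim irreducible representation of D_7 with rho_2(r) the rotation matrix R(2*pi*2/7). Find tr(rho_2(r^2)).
chi_{rho_2}(r^2) = 2*cos(2*pi*2*2/7) = -2*cos(pi/7)

Working: rho_2(r^2) is rotation by angle 2*pi*2*2/7, whose trace is 2*cos(2*pi*2*2/7) = -2*cos(pi/7).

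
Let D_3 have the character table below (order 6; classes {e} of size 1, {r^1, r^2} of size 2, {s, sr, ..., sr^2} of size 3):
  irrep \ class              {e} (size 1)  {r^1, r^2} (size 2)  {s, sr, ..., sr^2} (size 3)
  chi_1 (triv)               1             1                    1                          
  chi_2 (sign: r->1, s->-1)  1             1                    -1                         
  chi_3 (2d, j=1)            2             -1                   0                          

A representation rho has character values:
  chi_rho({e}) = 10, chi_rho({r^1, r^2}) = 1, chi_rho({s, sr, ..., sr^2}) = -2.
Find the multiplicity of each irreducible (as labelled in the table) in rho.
Multiplicities: chi_1: 1, chi_2: 3, chi_3: 3.

Proof sketch: Use <chi_rho, chi> = (1/|G|) sum_C |C| * chi_rho(C) * conj(chi(C)) with |G| = 6 for each irreducible chi in the table:
  <chi_rho, chi_1> = (1/6)[1*(10)*conj(1) + 2*(1)*conj(1) + 3*(-2)*conj(1)]
      = (1/6)[(10) + (2) + (-6)] = 6/6 = 1
  <chi_rho, chi_2> = (1/6)[1*(10)*conj(1) + 2*(1)*conj(1) + 3*(-2)*conj(-1)]
      = (1/6)[(10) + (2) + (6)] = 18/6 = 3
  <chi_rho, chi_3> = (1/6)[1*(10)*conj(2) + 2*(1)*conj(-1) + 3*(-2)*conj(0)]
      = (1/6)[(20) + (-2) + (0)] = 18/6 = 3
Dimension check: dim(rho) = sum (mult * dim) = 1*1 + 3*1 + 3*2 = 10 = chi_rho(e) = 10.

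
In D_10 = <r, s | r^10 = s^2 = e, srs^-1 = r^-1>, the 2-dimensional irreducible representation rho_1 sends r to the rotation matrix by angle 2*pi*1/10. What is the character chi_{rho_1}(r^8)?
chi_{rho_1}(r^8) = 2*cos(2*pi*1*8/10) = -1/2 + sqrt(5)/2

Proof sketch: rho_1(r^8) is rotation by angle 2*pi*1*8/10, whose trace is 2*cos(2*pi*1*8/10) = -1/2 + sqrt(5)/2.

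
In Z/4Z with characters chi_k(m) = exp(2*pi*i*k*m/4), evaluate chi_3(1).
chi_3(1) = zeta_4^3 = -I

Reasoning: chi_3(1) = zeta_4^(3*1) = zeta_4^3. Since zeta_4^4 = 1, this equals zeta_4^3 = exp(2*pi*i*3/4) = -I.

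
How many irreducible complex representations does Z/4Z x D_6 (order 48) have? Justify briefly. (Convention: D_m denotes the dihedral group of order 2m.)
24

Solution. The number of irreducible complex representations of a finite group equals its number of conjugacy classes. For a direct product, #classes(G x H) = #classes(G) * #classes(H). Z/4Z has 4 classes (abelian), D_6 has 6 classes, so 4 * 6 = 24, so Z/4Z x D_6 (order 48) has exactly 24 irreducible complex representations.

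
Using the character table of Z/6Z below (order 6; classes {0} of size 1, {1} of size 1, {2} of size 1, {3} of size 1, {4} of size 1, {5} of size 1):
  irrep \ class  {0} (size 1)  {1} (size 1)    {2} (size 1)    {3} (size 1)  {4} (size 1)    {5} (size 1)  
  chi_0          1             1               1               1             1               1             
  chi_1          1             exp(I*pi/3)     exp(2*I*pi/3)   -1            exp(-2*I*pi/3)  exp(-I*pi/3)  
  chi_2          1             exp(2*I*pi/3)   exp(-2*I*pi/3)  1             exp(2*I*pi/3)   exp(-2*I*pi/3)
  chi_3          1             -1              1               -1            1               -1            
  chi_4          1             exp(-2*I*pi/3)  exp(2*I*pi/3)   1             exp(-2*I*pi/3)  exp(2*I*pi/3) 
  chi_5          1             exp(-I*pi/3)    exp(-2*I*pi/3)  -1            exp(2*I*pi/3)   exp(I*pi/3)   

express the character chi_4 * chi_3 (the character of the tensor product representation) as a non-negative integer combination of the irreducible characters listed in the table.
chi_4 tensor chi_3 = chi_1 (all other irreducibles have multiplicity 0).

Working: The character of a tensor product is the pointwise product (chi_4 * chi_3)(C) = chi_4(C) * chi_3(C):
  {0}: (1)*(1), {1}: (exp(-2*I*pi/3))*(-1), {2}: (exp(2*I*pi/3))*(1), {3}: (1)*(-1), {4}: (exp(-2*I*pi/3))*(1), {5}: (exp(2*I*pi/3))*(-1)
so (chi_4 * chi_3) takes values
  {0} -> 1, {1} -> -exp(-2*I*pi/3), {2} -> exp(2*I*pi/3), {3} -> -1, {4} -> exp(-2*I*pi/3), {5} -> -exp(2*I*pi/3).
Now take the inner product of this character with each irreducible chi from the table, <chi_4*chi_3, chi> = (1/6) sum_C |C| (chi_4*chi_3)(C) conj(chi(C)):
  <chi_4*chi_3, chi_0> = (1/6)[1*(1)*conj(1) + 1*(-exp(-2*I*pi/3))*conj(1) + 1*(exp(2*I*pi/3))*conj(1) + 1*(-1)*conj(1) + 1*(exp(-2*I*pi/3))*conj(1) + 1*(-exp(2*I*pi/3))*conj(1)]
      = (1/6)[(1) + (-exp(-2*I*pi/3)) + (exp(2*I*pi/3)) + (-1) + (exp(-2*I*pi/3)) + (-exp(2*I*pi/3))] = 0/6 = 0
  <chi_4*chi_3, chi_1> = (1/6)[1*(1)*conj(1) + 1*(-exp(-2*I*pi/3))*conj(exp(I*pi/3)) + 1*(exp(2*I*pi/3))*conj(exp(2*I*pi/3)) + 1*(-1)*conj(-1) + 1*(exp(-2*I*pi/3))*conj(exp(-2*I*pi/3)) + 1*(-exp(2*I*pi/3))*conj(exp(-I*pi/3))]
      = (1/6)[(1) + (1) + (1) + (1) + (1) + (1)] = 6/6 = 1
  <chi_4*chi_3, chi_2> = (1/6)[1*(1)*conj(1) + 1*(-exp(-2*I*pi/3))*conj(exp(2*I*pi/3)) + 1*(exp(2*I*pi/3))*conj(exp(-2*I*pi/3)) + 1*(-1)*conj(1) + 1*(exp(-2*I*pi/3))*conj(exp(2*I*pi/3)) + 1*(-exp(2*I*pi/3))*conj(exp(-2*I*pi/3))]
      = (1/6)[(1) + (-exp(2*I*pi/3)) + (exp(-2*I*pi/3)) + (-1) + (exp(2*I*pi/3)) + (-exp(-2*I*pi/3))] = 0/6 = 0
  <chi_4*chi_3, chi_3> = (1/6)[1*(1)*conj(1) + 1*(-exp(-2*I*pi/3))*conj(-1) + 1*(exp(2*I*pi/3))*conj(1) + 1*(-1)*conj(-1) + 1*(exp(-2*I*pi/3))*conj(1) + 1*(-exp(2*I*pi/3))*conj(-1)]
      = (1/6)[(1) + (exp(-2*I*pi/3)) + (exp(2*I*pi/3)) + (1) + (exp(-2*I*pi/3)) + (exp(2*I*pi/3))] = 0/6 = 0
  <chi_4*chi_3, chi_4> = (1/6)[1*(1)*conj(1) + 1*(-exp(-2*I*pi/3))*conj(exp(-2*I*pi/3)) + 1*(exp(2*I*pi/3))*conj(exp(2*I*pi/3)) + 1*(-1)*conj(1) + 1*(exp(-2*I*pi/3))*conj(exp(-2*I*pi/3)) + 1*(-exp(2*I*pi/3))*conj(exp(2*I*pi/3))]
      = (1/6)[(1) + (-1) + (1) + (-1) + (1) + (-1)] = 0/6 = 0
  <chi_4*chi_3, chi_5> = (1/6)[1*(1)*conj(1) + 1*(-exp(-2*I*pi/3))*conj(exp(-I*pi/3)) + 1*(exp(2*I*pi/3))*conj(exp(-2*I*pi/3)) + 1*(-1)*conj(-1) + 1*(exp(-2*I*pi/3))*conj(exp(2*I*pi/3)) + 1*(-exp(2*I*pi/3))*conj(exp(I*pi/3))]
      = (1/6)[(1) + (-exp(-I*pi/3)) + (exp(-2*I*pi/3)) + (1) + (exp(2*I*pi/3)) + (-exp(I*pi/3))] = 0/6 = 0
(Exp terms are combined using exp(i*s)*conj(exp(i*t)) = exp(i*(s-t)), and sums of them are collapsed using the identity that for every m > 1 the m distinct m-th roots of unity sum to 0, e.g. 1 + exp(2*I*pi/3) + exp(-2*I*pi/3) = 0.)
Hence the multiplicities are chi_1: 1. Dimension check: dim(chi_4)*dim(chi_3) = 1*1 = 1 and sum (mult * dim) = 1*1 = 1.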